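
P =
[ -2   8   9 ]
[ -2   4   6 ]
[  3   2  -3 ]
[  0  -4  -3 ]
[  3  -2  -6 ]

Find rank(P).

2

Row reduce to echelon form.
R2 ← R2 − R1: [0, -4, -3]
R3 ← R3 + (3/2)·R1: [0, 14, 21/2]
R5 ← R5 + (3/2)·R1: [0, 10, 15/2]
R3 ← R3 + (7/2)·R2: [0, 0, 0]
R4 ← R4 − R2: [0, 0, 0]
R5 ← R5 + (5/2)·R2: [0, 0, 0]
Echelon form has 2 nonzero rows, so rank(P) = 2.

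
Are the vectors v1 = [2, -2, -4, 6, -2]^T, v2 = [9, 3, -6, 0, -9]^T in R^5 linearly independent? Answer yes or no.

yes

Form the matrix with these vectors as rows and row reduce.
R2 ← R2 − (9/2)·R1: [0, 12, 12, -27, 0]
2 nonzero rows, so the 2 vectors span a space of dimension 2.
Since 2 = 2, the vectors are linearly independent.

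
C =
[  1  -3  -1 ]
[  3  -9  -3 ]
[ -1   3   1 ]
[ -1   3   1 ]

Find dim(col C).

1

Row reduce to echelon form.
R2 ← R2 − (3)·R1: [0, 0, 0]
R3 ← R3 + R1: [0, 0, 0]
R4 ← R4 + R1: [0, 0, 0]
Echelon form has 1 nonzero row, so rank(C) = 1.
The column space has dimension equal to the rank: 1.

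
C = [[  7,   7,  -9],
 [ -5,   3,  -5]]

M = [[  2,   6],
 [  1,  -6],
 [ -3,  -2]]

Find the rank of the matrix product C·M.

First compute CM:
[[ 48,  18],
 [  8, -38]]
Now row reduce the product.
R2 ← R2 − (1/6)·R1: [0, -41]
2 nonzero rows, so rank(CM) = 2.

2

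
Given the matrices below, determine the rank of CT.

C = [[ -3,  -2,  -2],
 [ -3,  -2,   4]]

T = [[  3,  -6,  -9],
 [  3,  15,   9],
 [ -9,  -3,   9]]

2

First compute CT:
[[  3,  -6,  -9],
 [-51, -24,  45]]
Now row reduce the product.
R2 ← R2 + (17)·R1: [0, -126, -108]
2 nonzero rows, so rank(CT) = 2.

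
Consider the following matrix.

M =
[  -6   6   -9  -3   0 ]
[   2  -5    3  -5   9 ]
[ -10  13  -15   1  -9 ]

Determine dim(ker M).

3

Row reduce to echelon form.
R2 ← R2 + (1/3)·R1: [0, -3, 0, -6, 9]
R3 ← R3 − (5/3)·R1: [0, 3, 0, 6, -9]
R3 ← R3 + R2: [0, 0, 0, 0, 0]
2 nonzero rows, so rank(M) = 2.
M has 5 columns; by rank–nullity, nullity = 5 − 2 = 3.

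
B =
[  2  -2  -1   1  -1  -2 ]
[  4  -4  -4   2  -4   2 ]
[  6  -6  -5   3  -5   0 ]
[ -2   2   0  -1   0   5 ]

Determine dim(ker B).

Row reduce to echelon form.
R2 ← R2 − (2)·R1: [0, 0, -2, 0, -2, 6]
R3 ← R3 − (3)·R1: [0, 0, -2, 0, -2, 6]
R4 ← R4 + R1: [0, 0, -1, 0, -1, 3]
R3 ← R3 − R2: [0, 0, 0, 0, 0, 0]
R4 ← R4 − (1/2)·R2: [0, 0, 0, 0, 0, 0]
2 nonzero rows, so rank(B) = 2.
B has 6 columns; by rank–nullity, nullity = 6 − 2 = 4.

4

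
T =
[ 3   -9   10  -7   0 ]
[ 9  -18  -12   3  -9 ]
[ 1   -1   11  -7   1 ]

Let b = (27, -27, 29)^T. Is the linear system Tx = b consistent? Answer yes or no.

Row reduce the augmented matrix [T | b].
R2 ← R2 − (3)·R1: [0, 9, -42, 24, -9, -108]
R3 ← R3 − (1/3)·R1: [0, 2, 23/3, -14/3, 1, 20]
R3 ← R3 − (2/9)·R2: [0, 0, 17, -10, 3, 44]
The echelon form has 3 nonzero rows, and every pivot lies in the first 5 columns, so rank(T) = rank([T|b]) = 3.
The system is consistent.

yes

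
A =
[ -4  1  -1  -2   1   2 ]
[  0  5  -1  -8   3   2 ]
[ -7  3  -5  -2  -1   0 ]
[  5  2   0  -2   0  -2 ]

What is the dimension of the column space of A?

3

Row reduce to echelon form.
R3 ← R3 − (7/4)·R1: [0, 5/4, -13/4, 3/2, -11/4, -7/2]
R4 ← R4 + (5/4)·R1: [0, 13/4, -5/4, -9/2, 5/4, 1/2]
R3 ← R3 − (1/4)·R2: [0, 0, -3, 7/2, -7/2, -4]
R4 ← R4 − (13/20)·R2: [0, 0, -3/5, 7/10, -7/10, -4/5]
R4 ← R4 − (1/5)·R3: [0, 0, 0, 0, 0, 0]
Echelon form has 3 nonzero rows, so rank(A) = 3.
The column space has dimension equal to the rank: 3.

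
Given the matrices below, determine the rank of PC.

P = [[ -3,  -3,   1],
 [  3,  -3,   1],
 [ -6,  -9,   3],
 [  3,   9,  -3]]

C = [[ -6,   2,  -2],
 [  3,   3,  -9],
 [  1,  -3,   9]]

2

First compute PC:
[[ 10, -18,  42],
 [-26,  -6,  30],
 [ 12, -48, 120],
 [  6,  42, -114]]
Now row reduce the product.
R2 ← R2 + (13/5)·R1: [0, -264/5, 696/5]
R3 ← R3 − (6/5)·R1: [0, -132/5, 348/5]
R4 ← R4 − (3/5)·R1: [0, 264/5, -696/5]
R3 ← R3 − (1/2)·R2: [0, 0, 0]
R4 ← R4 + R2: [0, 0, 0]
2 nonzero rows, so rank(PC) = 2.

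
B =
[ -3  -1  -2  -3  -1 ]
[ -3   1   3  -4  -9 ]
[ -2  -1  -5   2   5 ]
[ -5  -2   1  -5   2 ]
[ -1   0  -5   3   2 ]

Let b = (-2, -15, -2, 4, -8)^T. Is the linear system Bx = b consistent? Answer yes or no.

Row reduce the augmented matrix [B | b].
R2 ← R2 − R1: [0, 2, 5, -1, -8, -13]
R3 ← R3 − (2/3)·R1: [0, -1/3, -11/3, 4, 17/3, -2/3]
R4 ← R4 − (5/3)·R1: [0, -1/3, 13/3, 0, 11/3, 22/3]
R5 ← R5 − (1/3)·R1: [0, 1/3, -13/3, 4, 7/3, -22/3]
R3 ← R3 + (1/6)·R2: [0, 0, -17/6, 23/6, 13/3, -17/6]
R4 ← R4 + (1/6)·R2: [0, 0, 31/6, -1/6, 7/3, 31/6]
R5 ← R5 − (1/6)·R2: [0, 0, -31/6, 25/6, 11/3, -31/6]
R4 ← R4 + (31/17)·R3: [0, 0, 0, 116/17, 174/17, 0]
R5 ← R5 − (31/17)·R3: [0, 0, 0, -48/17, -72/17, 0]
R5 ← R5 + (12/29)·R4: [0, 0, 0, 0, 0, 0]
The echelon form has 4 nonzero rows, and every pivot lies in the first 5 columns, so rank(B) = rank([B|b]) = 4.
The system is consistent.

yes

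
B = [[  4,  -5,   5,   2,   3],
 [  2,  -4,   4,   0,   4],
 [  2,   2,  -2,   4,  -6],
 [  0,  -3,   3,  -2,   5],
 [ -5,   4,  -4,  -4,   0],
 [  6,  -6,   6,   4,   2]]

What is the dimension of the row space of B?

2

Row reduce to echelon form.
R2 ← R2 − (1/2)·R1: [0, -3/2, 3/2, -1, 5/2]
R3 ← R3 − (1/2)·R1: [0, 9/2, -9/2, 3, -15/2]
R5 ← R5 + (5/4)·R1: [0, -9/4, 9/4, -3/2, 15/4]
R6 ← R6 − (3/2)·R1: [0, 3/2, -3/2, 1, -5/2]
R3 ← R3 + (3)·R2: [0, 0, 0, 0, 0]
R4 ← R4 − (2)·R2: [0, 0, 0, 0, 0]
R5 ← R5 − (3/2)·R2: [0, 0, 0, 0, 0]
R6 ← R6 + R2: [0, 0, 0, 0, 0]
Echelon form has 2 nonzero rows, so rank(B) = 2.
The row space has dimension equal to the rank: 2.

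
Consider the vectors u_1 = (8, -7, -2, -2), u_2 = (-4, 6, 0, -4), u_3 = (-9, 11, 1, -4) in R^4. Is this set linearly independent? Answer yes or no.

Form the matrix with these vectors as rows and row reduce.
R2 ← R2 + (1/2)·R1: [0, 5/2, -1, -5]
R3 ← R3 + (9/8)·R1: [0, 25/8, -5/4, -25/4]
R3 ← R3 − (5/4)·R2: [0, 0, 0, 0]
2 nonzero rows, so the 3 vectors span a space of dimension 2.
Since 2 < 3, the vectors are linearly dependent.

no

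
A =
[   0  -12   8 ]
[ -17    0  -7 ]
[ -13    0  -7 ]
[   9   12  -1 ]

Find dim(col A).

Row reduce to echelon form.
Swap R1 ↔ R2
R3 ← R3 − (13/17)·R1: [0, 0, -28/17]
R4 ← R4 + (9/17)·R1: [0, 12, -80/17]
R4 ← R4 + R2: [0, 0, 56/17]
R4 ← R4 + (2)·R3: [0, 0, 0]
Echelon form has 3 nonzero rows, so rank(A) = 3.
The column space has dimension equal to the rank: 3.

3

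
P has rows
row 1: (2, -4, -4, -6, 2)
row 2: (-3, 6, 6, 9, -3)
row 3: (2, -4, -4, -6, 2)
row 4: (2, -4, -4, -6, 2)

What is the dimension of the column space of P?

1

Row reduce to echelon form.
R2 ← R2 + (3/2)·R1: [0, 0, 0, 0, 0]
R3 ← R3 − R1: [0, 0, 0, 0, 0]
R4 ← R4 − R1: [0, 0, 0, 0, 0]
Echelon form has 1 nonzero row, so rank(P) = 1.
The column space has dimension equal to the rank: 1.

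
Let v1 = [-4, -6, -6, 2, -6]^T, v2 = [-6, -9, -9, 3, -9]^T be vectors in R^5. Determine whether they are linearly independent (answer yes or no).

no

Form the matrix with these vectors as rows and row reduce.
R2 ← R2 − (3/2)·R1: [0, 0, 0, 0, 0]
1 nonzero row, so the 2 vectors span a space of dimension 1.
Since 1 < 2, the vectors are linearly dependent.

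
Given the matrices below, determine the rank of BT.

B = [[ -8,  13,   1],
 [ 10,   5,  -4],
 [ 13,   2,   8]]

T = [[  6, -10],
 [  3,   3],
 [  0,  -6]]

First compute BT:
[[ -9, 113],
 [ 75, -61],
 [ 84, -172]]
Now row reduce the product.
R2 ← R2 + (25/3)·R1: [0, 2642/3]
R3 ← R3 + (28/3)·R1: [0, 2648/3]
R3 ← R3 − (1324/1321)·R2: [0, 0]
2 nonzero rows, so rank(BT) = 2.

2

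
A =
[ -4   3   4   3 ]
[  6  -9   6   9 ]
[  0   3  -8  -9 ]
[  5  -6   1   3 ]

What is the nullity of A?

Row reduce to echelon form.
R2 ← R2 + (3/2)·R1: [0, -9/2, 12, 27/2]
R4 ← R4 + (5/4)·R1: [0, -9/4, 6, 27/4]
R3 ← R3 + (2/3)·R2: [0, 0, 0, 0]
R4 ← R4 − (1/2)·R2: [0, 0, 0, 0]
2 nonzero rows, so rank(A) = 2.
A has 4 columns; by rank–nullity, nullity = 4 − 2 = 2.

2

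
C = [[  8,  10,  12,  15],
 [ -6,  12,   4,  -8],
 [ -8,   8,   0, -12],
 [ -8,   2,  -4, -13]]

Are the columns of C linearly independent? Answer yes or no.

Row reduce C to echelon form.
R2 ← R2 + (3/4)·R1: [0, 39/2, 13, 13/4]
R3 ← R3 + R1: [0, 18, 12, 3]
R4 ← R4 + R1: [0, 12, 8, 2]
R3 ← R3 − (12/13)·R2: [0, 0, 0, 0]
R4 ← R4 − (8/13)·R2: [0, 0, 0, 0]
2 pivots among 4 columns.
Only 2 < 4 pivot columns, so the columns are linearly dependent.

no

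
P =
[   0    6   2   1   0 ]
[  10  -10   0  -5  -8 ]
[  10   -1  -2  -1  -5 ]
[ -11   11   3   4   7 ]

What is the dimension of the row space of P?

3

Row reduce to echelon form.
Swap R1 ↔ R2
R3 ← R3 − R1: [0, 9, -2, 4, 3]
R4 ← R4 + (11/10)·R1: [0, 0, 3, -3/2, -9/5]
R3 ← R3 − (3/2)·R2: [0, 0, -5, 5/2, 3]
R4 ← R4 + (3/5)·R3: [0, 0, 0, 0, 0]
Echelon form has 3 nonzero rows, so rank(P) = 3.
The row space has dimension equal to the rank: 3.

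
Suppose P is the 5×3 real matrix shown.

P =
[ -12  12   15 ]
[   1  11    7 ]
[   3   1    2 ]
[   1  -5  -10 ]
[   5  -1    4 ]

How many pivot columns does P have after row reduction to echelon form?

Row reduce to echelon form.
R2 ← R2 + (1/12)·R1: [0, 12, 33/4]
R3 ← R3 + (1/4)·R1: [0, 4, 23/4]
R4 ← R4 + (1/12)·R1: [0, -4, -35/4]
R5 ← R5 + (5/12)·R1: [0, 4, 41/4]
R3 ← R3 − (1/3)·R2: [0, 0, 3]
R4 ← R4 + (1/3)·R2: [0, 0, -6]
R5 ← R5 − (1/3)·R2: [0, 0, 15/2]
R4 ← R4 + (2)·R3: [0, 0, 0]
R5 ← R5 − (5/2)·R3: [0, 0, 0]
Echelon form has 3 nonzero rows, so rank(P) = 3.
Each nonzero row contributes one pivot column: 3 pivot columns.

3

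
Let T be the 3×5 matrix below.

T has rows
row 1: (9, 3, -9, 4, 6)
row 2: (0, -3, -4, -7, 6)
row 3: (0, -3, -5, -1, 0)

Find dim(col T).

Row reduce to echelon form.
R3 ← R3 − R2: [0, 0, -1, 6, -6]
Echelon form has 3 nonzero rows, so rank(T) = 3.
The column space has dimension equal to the rank: 3.

3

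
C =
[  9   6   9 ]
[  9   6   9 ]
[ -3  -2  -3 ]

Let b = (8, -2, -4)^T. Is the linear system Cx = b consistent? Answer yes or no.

Row reduce the augmented matrix [C | b].
R2 ← R2 − R1: [0, 0, 0, -10]
R3 ← R3 + (1/3)·R1: [0, 0, 0, -4/3]
R3 ← R3 − (2/15)·R2: [0, 0, 0, 0]
The echelon form has 2 nonzero rows; the last pivot sits in the augmented column, so rank(C) = 1 but rank([C|b]) = 2.
Since the ranks differ, the system is inconsistent.

no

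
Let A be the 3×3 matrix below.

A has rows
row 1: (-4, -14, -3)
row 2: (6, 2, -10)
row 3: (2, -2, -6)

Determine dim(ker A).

Row reduce to echelon form.
R2 ← R2 + (3/2)·R1: [0, -19, -29/2]
R3 ← R3 + (1/2)·R1: [0, -9, -15/2]
R3 ← R3 − (9/19)·R2: [0, 0, -12/19]
3 nonzero rows, so rank(A) = 3.
A has 3 columns; by rank–nullity, nullity = 3 − 3 = 0.

0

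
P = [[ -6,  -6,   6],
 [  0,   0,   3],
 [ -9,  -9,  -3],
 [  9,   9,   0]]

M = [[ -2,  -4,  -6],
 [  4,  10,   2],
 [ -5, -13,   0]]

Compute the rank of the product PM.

2

First compute PM:
[[-42, -114,  24],
 [-15, -39,   0],
 [ -3, -15,  36],
 [ 18,  54, -36]]
Now row reduce the product.
R2 ← R2 − (5/14)·R1: [0, 12/7, -60/7]
R3 ← R3 − (1/14)·R1: [0, -48/7, 240/7]
R4 ← R4 + (3/7)·R1: [0, 36/7, -180/7]
R3 ← R3 + (4)·R2: [0, 0, 0]
R4 ← R4 − (3)·R2: [0, 0, 0]
2 nonzero rows, so rank(PM) = 2.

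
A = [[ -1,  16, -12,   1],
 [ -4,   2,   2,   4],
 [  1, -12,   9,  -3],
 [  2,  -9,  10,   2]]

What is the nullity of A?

0

Row reduce to echelon form.
R2 ← R2 − (4)·R1: [0, -62, 50, 0]
R3 ← R3 + R1: [0, 4, -3, -2]
R4 ← R4 + (2)·R1: [0, 23, -14, 4]
R3 ← R3 + (2/31)·R2: [0, 0, 7/31, -2]
R4 ← R4 + (23/62)·R2: [0, 0, 141/31, 4]
R4 ← R4 − (141/7)·R3: [0, 0, 0, 310/7]
4 nonzero rows, so rank(A) = 4.
A has 4 columns; by rank–nullity, nullity = 4 − 4 = 0.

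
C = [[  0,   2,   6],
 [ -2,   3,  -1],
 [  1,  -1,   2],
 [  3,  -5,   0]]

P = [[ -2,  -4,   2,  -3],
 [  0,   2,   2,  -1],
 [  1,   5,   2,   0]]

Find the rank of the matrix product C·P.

First compute CP:
[[  6,  34,  16,  -2],
 [  3,   9,   0,   3],
 [  0,   4,   4,  -2],
 [ -6, -22,  -4,  -4]]
Now row reduce the product.
R2 ← R2 − (1/2)·R1: [0, -8, -8, 4]
R4 ← R4 + R1: [0, 12, 12, -6]
R3 ← R3 + (1/2)·R2: [0, 0, 0, 0]
R4 ← R4 + (3/2)·R2: [0, 0, 0, 0]
2 nonzero rows, so rank(CP) = 2.

2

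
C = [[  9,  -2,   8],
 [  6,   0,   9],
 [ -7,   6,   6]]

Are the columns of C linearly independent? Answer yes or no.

Row reduce C to echelon form.
R2 ← R2 − (2/3)·R1: [0, 4/3, 11/3]
R3 ← R3 + (7/9)·R1: [0, 40/9, 110/9]
R3 ← R3 − (10/3)·R2: [0, 0, 0]
2 pivots among 3 columns.
Only 2 < 3 pivot columns, so the columns are linearly dependent.

no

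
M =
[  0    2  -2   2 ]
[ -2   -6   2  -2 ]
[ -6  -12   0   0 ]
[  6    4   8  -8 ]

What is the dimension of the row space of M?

2

Row reduce to echelon form.
Swap R1 ↔ R2
R3 ← R3 − (3)·R1: [0, 6, -6, 6]
R4 ← R4 + (3)·R1: [0, -14, 14, -14]
R3 ← R3 − (3)·R2: [0, 0, 0, 0]
R4 ← R4 + (7)·R2: [0, 0, 0, 0]
Echelon form has 2 nonzero rows, so rank(M) = 2.
The row space has dimension equal to the rank: 2.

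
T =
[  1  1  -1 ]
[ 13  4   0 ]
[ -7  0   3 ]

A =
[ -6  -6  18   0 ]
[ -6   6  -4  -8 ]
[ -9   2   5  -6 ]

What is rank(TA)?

First compute TA:
[[ -3,  -2,   9,  -2],
 [-102, -54, 218, -32],
 [ 15,  48, -111, -18]]
Now row reduce the product.
R2 ← R2 − (34)·R1: [0, 14, -88, 36]
R3 ← R3 + (5)·R1: [0, 38, -66, -28]
R3 ← R3 − (19/7)·R2: [0, 0, 1210/7, -880/7]
3 nonzero rows, so rank(TA) = 3.

3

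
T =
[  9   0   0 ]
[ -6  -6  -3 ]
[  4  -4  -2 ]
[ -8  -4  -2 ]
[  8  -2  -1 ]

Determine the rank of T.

2

Row reduce to echelon form.
R2 ← R2 + (2/3)·R1: [0, -6, -3]
R3 ← R3 − (4/9)·R1: [0, -4, -2]
R4 ← R4 + (8/9)·R1: [0, -4, -2]
R5 ← R5 − (8/9)·R1: [0, -2, -1]
R3 ← R3 − (2/3)·R2: [0, 0, 0]
R4 ← R4 − (2/3)·R2: [0, 0, 0]
R5 ← R5 − (1/3)·R2: [0, 0, 0]
Echelon form has 2 nonzero rows, so rank(T) = 2.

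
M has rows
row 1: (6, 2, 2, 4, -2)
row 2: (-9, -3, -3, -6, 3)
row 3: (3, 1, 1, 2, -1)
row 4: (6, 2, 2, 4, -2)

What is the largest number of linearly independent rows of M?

Row reduce to echelon form.
R2 ← R2 + (3/2)·R1: [0, 0, 0, 0, 0]
R3 ← R3 − (1/2)·R1: [0, 0, 0, 0, 0]
R4 ← R4 − R1: [0, 0, 0, 0, 0]
Echelon form has 1 nonzero row, so rank(M) = 1.
The rank gives the maximum number of linearly independent rows: 1.

1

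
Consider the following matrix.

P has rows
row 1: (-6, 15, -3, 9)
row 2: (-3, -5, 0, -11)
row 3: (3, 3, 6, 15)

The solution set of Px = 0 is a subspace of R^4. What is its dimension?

Row reduce to echelon form.
R2 ← R2 − (1/2)·R1: [0, -25/2, 3/2, -31/2]
R3 ← R3 + (1/2)·R1: [0, 21/2, 9/2, 39/2]
R3 ← R3 + (21/25)·R2: [0, 0, 144/25, 162/25]
3 nonzero rows, so rank(P) = 3.
P has 4 columns; by rank–nullity, nullity = 4 − 3 = 1.

1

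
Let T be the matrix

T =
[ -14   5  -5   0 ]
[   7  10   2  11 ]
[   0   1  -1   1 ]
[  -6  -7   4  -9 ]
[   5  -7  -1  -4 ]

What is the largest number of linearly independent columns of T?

4

Row reduce to echelon form.
R2 ← R2 + (1/2)·R1: [0, 25/2, -1/2, 11]
R4 ← R4 − (3/7)·R1: [0, -64/7, 43/7, -9]
R5 ← R5 + (5/14)·R1: [0, -73/14, -39/14, -4]
R3 ← R3 − (2/25)·R2: [0, 0, -24/25, 3/25]
R4 ← R4 + (128/175)·R2: [0, 0, 1011/175, -167/175]
R5 ← R5 + (73/175)·R2: [0, 0, -524/175, 103/175]
R4 ← R4 + (337/56)·R3: [0, 0, 0, -13/56]
R5 ← R5 − (131/42)·R3: [0, 0, 0, 3/14]
R5 ← R5 + (12/13)·R4: [0, 0, 0, 0]
Echelon form has 4 nonzero rows, so rank(T) = 4.
The rank gives the maximum number of linearly independent columns: 4.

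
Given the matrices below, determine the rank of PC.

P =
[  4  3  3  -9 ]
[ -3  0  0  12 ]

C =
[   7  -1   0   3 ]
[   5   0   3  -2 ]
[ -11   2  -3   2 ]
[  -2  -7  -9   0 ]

2

First compute PC:
[[ 28,  65,  81,  12],
 [-45, -81, -108,  -9]]
Now row reduce the product.
R2 ← R2 + (45/28)·R1: [0, 657/28, 621/28, 72/7]
2 nonzero rows, so rank(PC) = 2.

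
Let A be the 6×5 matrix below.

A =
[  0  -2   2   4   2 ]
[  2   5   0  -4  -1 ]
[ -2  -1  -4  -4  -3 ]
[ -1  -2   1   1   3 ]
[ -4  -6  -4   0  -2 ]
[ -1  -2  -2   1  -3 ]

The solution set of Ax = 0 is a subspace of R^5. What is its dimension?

2

Row reduce to echelon form.
Swap R1 ↔ R2
R3 ← R3 + R1: [0, 4, -4, -8, -4]
R4 ← R4 + (1/2)·R1: [0, 1/2, 1, -1, 5/2]
R5 ← R5 + (2)·R1: [0, 4, -4, -8, -4]
R6 ← R6 + (1/2)·R1: [0, 1/2, -2, -1, -7/2]
R3 ← R3 + (2)·R2: [0, 0, 0, 0, 0]
R4 ← R4 + (1/4)·R2: [0, 0, 3/2, 0, 3]
R5 ← R5 + (2)·R2: [0, 0, 0, 0, 0]
R6 ← R6 + (1/4)·R2: [0, 0, -3/2, 0, -3]
Swap R3 ↔ R4
R6 ← R6 + R3: [0, 0, 0, 0, 0]
3 nonzero rows, so rank(A) = 3.
A has 5 columns; by rank–nullity, nullity = 5 − 3 = 2.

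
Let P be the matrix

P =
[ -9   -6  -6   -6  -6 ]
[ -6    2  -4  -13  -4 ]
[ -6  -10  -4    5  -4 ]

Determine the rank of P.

Row reduce to echelon form.
R2 ← R2 − (2/3)·R1: [0, 6, 0, -9, 0]
R3 ← R3 − (2/3)·R1: [0, -6, 0, 9, 0]
R3 ← R3 + R2: [0, 0, 0, 0, 0]
Echelon form has 2 nonzero rows, so rank(P) = 2.

2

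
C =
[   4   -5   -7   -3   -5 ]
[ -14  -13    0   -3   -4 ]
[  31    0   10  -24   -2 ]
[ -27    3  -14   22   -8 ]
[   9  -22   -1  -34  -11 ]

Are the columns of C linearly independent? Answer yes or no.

yes

Row reduce C to echelon form.
R2 ← R2 + (7/2)·R1: [0, -61/2, -49/2, -27/2, -43/2]
R3 ← R3 − (31/4)·R1: [0, 155/4, 257/4, -3/4, 147/4]
R4 ← R4 + (27/4)·R1: [0, -123/4, -245/4, 7/4, -167/4]
R5 ← R5 − (9/4)·R1: [0, -43/4, 59/4, -109/4, 1/4]
R3 ← R3 + (155/122)·R2: [0, 0, 4041/122, -1092/61, 1151/122]
R4 ← R4 − (123/122)·R2: [0, 0, -4459/122, 937/61, -2449/122]
R5 ← R5 − (43/122)·R2: [0, 0, 2853/122, -1372/61, 955/122]
R4 ← R4 + (4459/4041)·R3: [0, 0, 0, -5917/1347, -39050/4041]
R5 ← R5 − (317/449)·R3: [0, 0, 0, -4424/449, 524/449]
R5 ← R5 − (13272/5917)·R4: [0, 0, 0, 0, 405476/17751]
5 pivots among 5 columns.
Every column is a pivot column, so the columns are linearly independent.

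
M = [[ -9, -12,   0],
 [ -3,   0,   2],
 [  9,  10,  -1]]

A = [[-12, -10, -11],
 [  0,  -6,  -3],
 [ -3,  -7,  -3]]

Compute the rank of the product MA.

First compute MA:
[[108, 162, 135],
 [ 30,  16,  27],
 [-105, -143, -126]]
Now row reduce the product.
R2 ← R2 − (5/18)·R1: [0, -29, -21/2]
R3 ← R3 + (35/36)·R1: [0, 29/2, 21/4]
R3 ← R3 + (1/2)·R2: [0, 0, 0]
2 nonzero rows, so rank(MA) = 2.

2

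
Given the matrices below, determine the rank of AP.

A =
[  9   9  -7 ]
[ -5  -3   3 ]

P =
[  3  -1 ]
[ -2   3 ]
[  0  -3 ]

2

First compute AP:
[[  9,  39],
 [ -9, -13]]
Now row reduce the product.
R2 ← R2 + R1: [0, 26]
2 nonzero rows, so rank(AP) = 2.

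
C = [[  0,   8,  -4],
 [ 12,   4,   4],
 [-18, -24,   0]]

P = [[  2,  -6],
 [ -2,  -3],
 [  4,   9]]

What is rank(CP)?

First compute CP:
[[-32, -60],
 [ 32, -48],
 [ 12, 180]]
Now row reduce the product.
R2 ← R2 + R1: [0, -108]
R3 ← R3 + (3/8)·R1: [0, 315/2]
R3 ← R3 + (35/24)·R2: [0, 0]
2 nonzero rows, so rank(CP) = 2.

2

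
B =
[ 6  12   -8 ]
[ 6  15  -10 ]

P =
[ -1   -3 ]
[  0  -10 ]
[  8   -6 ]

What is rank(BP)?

First compute BP:
[[-70, -90],
 [-86, -108]]
Now row reduce the product.
R2 ← R2 − (43/35)·R1: [0, 18/7]
2 nonzero rows, so rank(BP) = 2.

2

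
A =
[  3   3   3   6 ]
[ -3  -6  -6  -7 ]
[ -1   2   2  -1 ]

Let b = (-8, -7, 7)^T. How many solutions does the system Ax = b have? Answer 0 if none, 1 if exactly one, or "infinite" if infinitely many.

Row reduce the augmented matrix [A | b].
R2 ← R2 + R1: [0, -3, -3, -1, -15]
R3 ← R3 + (1/3)·R1: [0, 3, 3, 1, 13/3]
R3 ← R3 + R2: [0, 0, 0, 0, -32/3]
The echelon form has 3 nonzero rows; the last pivot sits in the augmented column, so rank(A) = 2 but rank([A|b]) = 3.
Since the ranks differ, the system is inconsistent.
It has no solutions.

0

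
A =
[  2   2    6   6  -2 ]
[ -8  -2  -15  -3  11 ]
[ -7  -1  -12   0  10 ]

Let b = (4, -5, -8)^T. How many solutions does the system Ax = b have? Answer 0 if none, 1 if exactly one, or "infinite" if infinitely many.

Row reduce the augmented matrix [A | b].
R2 ← R2 + (4)·R1: [0, 6, 9, 21, 3, 11]
R3 ← R3 + (7/2)·R1: [0, 6, 9, 21, 3, 6]
R3 ← R3 − R2: [0, 0, 0, 0, 0, -5]
The echelon form has 3 nonzero rows; the last pivot sits in the augmented column, so rank(A) = 2 but rank([A|b]) = 3.
Since the ranks differ, the system is inconsistent.
It has no solutions.

0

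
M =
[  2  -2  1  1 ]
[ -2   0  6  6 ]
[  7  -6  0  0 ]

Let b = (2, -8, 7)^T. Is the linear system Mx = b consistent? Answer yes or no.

Row reduce the augmented matrix [M | b].
R2 ← R2 + R1: [0, -2, 7, 7, -6]
R3 ← R3 − (7/2)·R1: [0, 1, -7/2, -7/2, 0]
R3 ← R3 + (1/2)·R2: [0, 0, 0, 0, -3]
The echelon form has 3 nonzero rows; the last pivot sits in the augmented column, so rank(M) = 2 but rank([M|b]) = 3.
Since the ranks differ, the system is inconsistent.

no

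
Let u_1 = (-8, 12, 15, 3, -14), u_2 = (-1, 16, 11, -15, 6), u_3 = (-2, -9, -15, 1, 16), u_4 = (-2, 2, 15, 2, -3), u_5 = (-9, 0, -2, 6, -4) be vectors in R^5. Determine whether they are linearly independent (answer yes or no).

Form the matrix with these vectors as rows and row reduce.
R2 ← R2 − (1/8)·R1: [0, 29/2, 73/8, -123/8, 31/4]
R3 ← R3 − (1/4)·R1: [0, -12, -75/4, 1/4, 39/2]
R4 ← R4 − (1/4)·R1: [0, -1, 45/4, 5/4, 1/2]
R5 ← R5 − (9/8)·R1: [0, -27/2, -151/8, 21/8, 47/4]
R3 ← R3 + (24/29)·R2: [0, 0, -1299/116, -1447/116, 1503/58]
R4 ← R4 + (2/29)·R2: [0, 0, 689/58, 11/58, 30/29]
R5 ← R5 + (27/29)·R2: [0, 0, -301/29, -339/29, 550/29]
R4 ← R4 + (1378/1299)·R3: [0, 0, 0, -16943/1299, 12351/433]
R5 ← R5 − (1204/1299)·R3: [0, 0, 0, -166/1299, -2188/433]
R5 ← R5 − (166/16943)·R4: [0, 0, 0, 0, -90350/16943]
5 nonzero rows, so the 5 vectors span a space of dimension 5.
Since 5 = 5, the vectors are linearly independent.

yes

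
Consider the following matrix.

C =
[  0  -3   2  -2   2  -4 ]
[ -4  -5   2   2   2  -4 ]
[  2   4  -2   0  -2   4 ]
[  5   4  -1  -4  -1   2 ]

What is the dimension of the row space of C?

2

Row reduce to echelon form.
Swap R1 ↔ R2
R3 ← R3 + (1/2)·R1: [0, 3/2, -1, 1, -1, 2]
R4 ← R4 + (5/4)·R1: [0, -9/4, 3/2, -3/2, 3/2, -3]
R3 ← R3 + (1/2)·R2: [0, 0, 0, 0, 0, 0]
R4 ← R4 − (3/4)·R2: [0, 0, 0, 0, 0, 0]
Echelon form has 2 nonzero rows, so rank(C) = 2.
The row space has dimension equal to the rank: 2.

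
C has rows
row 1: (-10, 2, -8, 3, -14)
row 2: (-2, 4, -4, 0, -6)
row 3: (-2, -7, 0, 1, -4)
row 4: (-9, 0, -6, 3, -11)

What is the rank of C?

3

Row reduce to echelon form.
R2 ← R2 − (1/5)·R1: [0, 18/5, -12/5, -3/5, -16/5]
R3 ← R3 − (1/5)·R1: [0, -37/5, 8/5, 2/5, -6/5]
R4 ← R4 − (9/10)·R1: [0, -9/5, 6/5, 3/10, 8/5]
R3 ← R3 + (37/18)·R2: [0, 0, -10/3, -5/6, -70/9]
R4 ← R4 + (1/2)·R2: [0, 0, 0, 0, 0]
Echelon form has 3 nonzero rows, so rank(C) = 3.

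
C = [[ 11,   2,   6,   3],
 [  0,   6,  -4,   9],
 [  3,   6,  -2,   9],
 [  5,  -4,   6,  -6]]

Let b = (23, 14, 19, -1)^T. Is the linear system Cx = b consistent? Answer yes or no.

yes

Row reduce the augmented matrix [C | b].
R3 ← R3 − (3/11)·R1: [0, 60/11, -40/11, 90/11, 140/11]
R4 ← R4 − (5/11)·R1: [0, -54/11, 36/11, -81/11, -126/11]
R3 ← R3 − (10/11)·R2: [0, 0, 0, 0, 0]
R4 ← R4 + (9/11)·R2: [0, 0, 0, 0, 0]
The echelon form has 2 nonzero rows, and every pivot lies in the first 4 columns, so rank(C) = rank([C|b]) = 2.
The system is consistent.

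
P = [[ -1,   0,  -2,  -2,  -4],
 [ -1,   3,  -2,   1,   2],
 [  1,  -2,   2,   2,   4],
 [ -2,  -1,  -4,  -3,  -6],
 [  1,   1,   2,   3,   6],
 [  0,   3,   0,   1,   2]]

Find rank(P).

Row reduce to echelon form.
R2 ← R2 − R1: [0, 3, 0, 3, 6]
R3 ← R3 + R1: [0, -2, 0, 0, 0]
R4 ← R4 − (2)·R1: [0, -1, 0, 1, 2]
R5 ← R5 + R1: [0, 1, 0, 1, 2]
R3 ← R3 + (2/3)·R2: [0, 0, 0, 2, 4]
R4 ← R4 + (1/3)·R2: [0, 0, 0, 2, 4]
R5 ← R5 − (1/3)·R2: [0, 0, 0, 0, 0]
R6 ← R6 − R2: [0, 0, 0, -2, -4]
R4 ← R4 − R3: [0, 0, 0, 0, 0]
R6 ← R6 + R3: [0, 0, 0, 0, 0]
Echelon form has 3 nonzero rows, so rank(P) = 3.

3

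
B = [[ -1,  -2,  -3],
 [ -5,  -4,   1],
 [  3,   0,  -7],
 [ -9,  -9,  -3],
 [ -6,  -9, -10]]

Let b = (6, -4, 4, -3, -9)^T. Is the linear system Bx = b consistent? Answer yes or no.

no

Row reduce the augmented matrix [B | b].
R2 ← R2 − (5)·R1: [0, 6, 16, -34]
R3 ← R3 + (3)·R1: [0, -6, -16, 22]
R4 ← R4 − (9)·R1: [0, 9, 24, -57]
R5 ← R5 − (6)·R1: [0, 3, 8, -45]
R3 ← R3 + R2: [0, 0, 0, -12]
R4 ← R4 − (3/2)·R2: [0, 0, 0, -6]
R5 ← R5 − (1/2)·R2: [0, 0, 0, -28]
R4 ← R4 − (1/2)·R3: [0, 0, 0, 0]
R5 ← R5 − (7/3)·R3: [0, 0, 0, 0]
The echelon form has 3 nonzero rows; the last pivot sits in the augmented column, so rank(B) = 2 but rank([B|b]) = 3.
Since the ranks differ, the system is inconsistent.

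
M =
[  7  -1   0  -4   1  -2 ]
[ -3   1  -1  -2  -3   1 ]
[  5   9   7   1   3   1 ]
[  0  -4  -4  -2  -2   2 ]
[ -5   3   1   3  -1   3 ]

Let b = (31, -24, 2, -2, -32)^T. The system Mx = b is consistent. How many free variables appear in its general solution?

Row reduce the augmented matrix [M | b].
R2 ← R2 + (3/7)·R1: [0, 4/7, -1, -26/7, -18/7, 1/7, -75/7]
R3 ← R3 − (5/7)·R1: [0, 68/7, 7, 27/7, 16/7, 17/7, -141/7]
R5 ← R5 + (5/7)·R1: [0, 16/7, 1, 1/7, -2/7, 11/7, -69/7]
R3 ← R3 − (17)·R2: [0, 0, 24, 67, 46, 0, 162]
R4 ← R4 + (7)·R2: [0, 0, -11, -28, -20, 3, -77]
R5 ← R5 − (4)·R2: [0, 0, 5, 15, 10, 1, 33]
R4 ← R4 + (11/24)·R3: [0, 0, 0, 65/24, 13/12, 3, -11/4]
R5 ← R5 − (5/24)·R3: [0, 0, 0, 25/24, 5/12, 1, -3/4]
R5 ← R5 − (5/13)·R4: [0, 0, 0, 0, 0, -2/13, 4/13]
The echelon form has 5 nonzero rows, and every pivot lies in the first 6 columns, so rank(M) = rank([M|b]) = 5.
The system is consistent.
Free variables = (unknowns) − (rank) = 6 − 5 = 1.

1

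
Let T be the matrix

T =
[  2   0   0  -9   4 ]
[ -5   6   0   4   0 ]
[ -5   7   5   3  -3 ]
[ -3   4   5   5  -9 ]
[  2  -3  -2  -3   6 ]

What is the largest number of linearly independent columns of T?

5

Row reduce to echelon form.
R2 ← R2 + (5/2)·R1: [0, 6, 0, -37/2, 10]
R3 ← R3 + (5/2)·R1: [0, 7, 5, -39/2, 7]
R4 ← R4 + (3/2)·R1: [0, 4, 5, -17/2, -3]
R5 ← R5 − R1: [0, -3, -2, 6, 2]
R3 ← R3 − (7/6)·R2: [0, 0, 5, 25/12, -14/3]
R4 ← R4 − (2/3)·R2: [0, 0, 5, 23/6, -29/3]
R5 ← R5 + (1/2)·R2: [0, 0, -2, -13/4, 7]
R4 ← R4 − R3: [0, 0, 0, 7/4, -5]
R5 ← R5 + (2/5)·R3: [0, 0, 0, -29/12, 77/15]
R5 ← R5 + (29/21)·R4: [0, 0, 0, 0, -62/35]
Echelon form has 5 nonzero rows, so rank(T) = 5.
The rank gives the maximum number of linearly independent columns: 5.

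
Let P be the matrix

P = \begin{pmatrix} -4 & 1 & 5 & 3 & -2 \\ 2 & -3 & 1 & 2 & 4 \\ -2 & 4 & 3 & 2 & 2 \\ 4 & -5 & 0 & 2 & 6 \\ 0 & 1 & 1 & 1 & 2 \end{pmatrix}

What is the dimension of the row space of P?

Row reduce to echelon form.
R2 ← R2 + (1/2)·R1: [0, -5/2, 7/2, 7/2, 3]
R3 ← R3 − (1/2)·R1: [0, 7/2, 1/2, 1/2, 3]
R4 ← R4 + R1: [0, -4, 5, 5, 4]
R3 ← R3 + (7/5)·R2: [0, 0, 27/5, 27/5, 36/5]
R4 ← R4 − (8/5)·R2: [0, 0, -3/5, -3/5, -4/5]
R5 ← R5 + (2/5)·R2: [0, 0, 12/5, 12/5, 16/5]
R4 ← R4 + (1/9)·R3: [0, 0, 0, 0, 0]
R5 ← R5 − (4/9)·R3: [0, 0, 0, 0, 0]
Echelon form has 3 nonzero rows, so rank(P) = 3.
The row space has dimension equal to the rank: 3.

3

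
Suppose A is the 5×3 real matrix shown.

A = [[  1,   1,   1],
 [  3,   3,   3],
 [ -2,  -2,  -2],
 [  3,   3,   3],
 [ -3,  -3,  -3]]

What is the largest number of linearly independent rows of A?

Row reduce to echelon form.
R2 ← R2 − (3)·R1: [0, 0, 0]
R3 ← R3 + (2)·R1: [0, 0, 0]
R4 ← R4 − (3)·R1: [0, 0, 0]
R5 ← R5 + (3)·R1: [0, 0, 0]
Echelon form has 1 nonzero row, so rank(A) = 1.
The rank gives the maximum number of linearly independent rows: 1.

1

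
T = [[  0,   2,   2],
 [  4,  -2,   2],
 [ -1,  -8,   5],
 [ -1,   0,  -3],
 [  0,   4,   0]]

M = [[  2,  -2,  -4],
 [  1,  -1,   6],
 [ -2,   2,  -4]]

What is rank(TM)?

First compute TM:
[[ -2,   2,   4],
 [  2,  -2, -36],
 [-20,  20, -64],
 [  4,  -4,  16],
 [  4,  -4,  24]]
Now row reduce the product.
R2 ← R2 + R1: [0, 0, -32]
R3 ← R3 − (10)·R1: [0, 0, -104]
R4 ← R4 + (2)·R1: [0, 0, 24]
R5 ← R5 + (2)·R1: [0, 0, 32]
R3 ← R3 − (13/4)·R2: [0, 0, 0]
R4 ← R4 + (3/4)·R2: [0, 0, 0]
R5 ← R5 + R2: [0, 0, 0]
2 nonzero rows, so rank(TM) = 2.

2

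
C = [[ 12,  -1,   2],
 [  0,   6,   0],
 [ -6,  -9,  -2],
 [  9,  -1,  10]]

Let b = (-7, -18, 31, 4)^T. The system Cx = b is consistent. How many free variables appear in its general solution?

Row reduce the augmented matrix [C | b].
R3 ← R3 + (1/2)·R1: [0, -19/2, -1, 55/2]
R4 ← R4 − (3/4)·R1: [0, -1/4, 17/2, 37/4]
R3 ← R3 + (19/12)·R2: [0, 0, -1, -1]
R4 ← R4 + (1/24)·R2: [0, 0, 17/2, 17/2]
R4 ← R4 + (17/2)·R3: [0, 0, 0, 0]
The echelon form has 3 nonzero rows, and every pivot lies in the first 3 columns, so rank(C) = rank([C|b]) = 3.
The system is consistent.
Free variables = (unknowns) − (rank) = 3 − 3 = 0.

0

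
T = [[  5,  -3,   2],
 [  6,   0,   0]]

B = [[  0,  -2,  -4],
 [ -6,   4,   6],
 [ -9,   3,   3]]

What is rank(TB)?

1

First compute TB:
[[  0, -16, -32],
 [  0, -12, -24]]
Now row reduce the product.
R2 ← R2 − (3/4)·R1: [0, 0, 0]
1 nonzero row, so rank(TB) = 1.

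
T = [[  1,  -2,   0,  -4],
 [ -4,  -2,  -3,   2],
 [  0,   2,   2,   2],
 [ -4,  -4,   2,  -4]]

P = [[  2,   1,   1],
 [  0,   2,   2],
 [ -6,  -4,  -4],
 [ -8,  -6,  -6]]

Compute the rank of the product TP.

2

First compute TP:
[[ 34,  21,  21],
 [ -6,  -8,  -8],
 [-28, -16, -16],
 [ 12,   4,   4]]
Now row reduce the product.
R2 ← R2 + (3/17)·R1: [0, -73/17, -73/17]
R3 ← R3 + (14/17)·R1: [0, 22/17, 22/17]
R4 ← R4 − (6/17)·R1: [0, -58/17, -58/17]
R3 ← R3 + (22/73)·R2: [0, 0, 0]
R4 ← R4 − (58/73)·R2: [0, 0, 0]
2 nonzero rows, so rank(TP) = 2.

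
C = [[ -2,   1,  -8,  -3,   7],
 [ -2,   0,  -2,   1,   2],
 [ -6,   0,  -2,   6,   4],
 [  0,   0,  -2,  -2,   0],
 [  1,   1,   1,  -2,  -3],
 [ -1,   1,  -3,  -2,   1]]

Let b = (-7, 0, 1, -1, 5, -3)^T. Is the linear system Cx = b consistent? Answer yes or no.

no

Row reduce the augmented matrix [C | b].
R2 ← R2 − R1: [0, -1, 6, 4, -5, 7]
R3 ← R3 − (3)·R1: [0, -3, 22, 15, -17, 22]
R5 ← R5 + (1/2)·R1: [0, 3/2, -3, -7/2, 1/2, 3/2]
R6 ← R6 − (1/2)·R1: [0, 1/2, 1, -1/2, -5/2, 1/2]
R3 ← R3 − (3)·R2: [0, 0, 4, 3, -2, 1]
R5 ← R5 + (3/2)·R2: [0, 0, 6, 5/2, -7, 12]
R6 ← R6 + (1/2)·R2: [0, 0, 4, 3/2, -5, 4]
R4 ← R4 + (1/2)·R3: [0, 0, 0, -1/2, -1, -1/2]
R5 ← R5 − (3/2)·R3: [0, 0, 0, -2, -4, 21/2]
R6 ← R6 − R3: [0, 0, 0, -3/2, -3, 3]
R5 ← R5 − (4)·R4: [0, 0, 0, 0, 0, 25/2]
R6 ← R6 − (3)·R4: [0, 0, 0, 0, 0, 9/2]
R6 ← R6 − (9/25)·R5: [0, 0, 0, 0, 0, 0]
The echelon form has 5 nonzero rows; the last pivot sits in the augmented column, so rank(C) = 4 but rank([C|b]) = 5.
Since the ranks differ, the system is inconsistent.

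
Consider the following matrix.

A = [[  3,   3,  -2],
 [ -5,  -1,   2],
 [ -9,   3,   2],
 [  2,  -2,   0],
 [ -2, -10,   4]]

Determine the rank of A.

2

Row reduce to echelon form.
R2 ← R2 + (5/3)·R1: [0, 4, -4/3]
R3 ← R3 + (3)·R1: [0, 12, -4]
R4 ← R4 − (2/3)·R1: [0, -4, 4/3]
R5 ← R5 + (2/3)·R1: [0, -8, 8/3]
R3 ← R3 − (3)·R2: [0, 0, 0]
R4 ← R4 + R2: [0, 0, 0]
R5 ← R5 + (2)·R2: [0, 0, 0]
Echelon form has 2 nonzero rows, so rank(A) = 2.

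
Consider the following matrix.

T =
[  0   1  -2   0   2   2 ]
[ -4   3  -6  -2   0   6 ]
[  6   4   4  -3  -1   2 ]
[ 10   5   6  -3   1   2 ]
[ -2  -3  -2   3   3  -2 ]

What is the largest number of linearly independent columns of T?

Row reduce to echelon form.
Swap R1 ↔ R2
R3 ← R3 + (3/2)·R1: [0, 17/2, -5, -6, -1, 11]
R4 ← R4 + (5/2)·R1: [0, 25/2, -9, -8, 1, 17]
R5 ← R5 − (1/2)·R1: [0, -9/2, 1, 4, 3, -5]
R3 ← R3 − (17/2)·R2: [0, 0, 12, -6, -18, -6]
R4 ← R4 − (25/2)·R2: [0, 0, 16, -8, -24, -8]
R5 ← R5 + (9/2)·R2: [0, 0, -8, 4, 12, 4]
R4 ← R4 − (4/3)·R3: [0, 0, 0, 0, 0, 0]
R5 ← R5 + (2/3)·R3: [0, 0, 0, 0, 0, 0]
Echelon form has 3 nonzero rows, so rank(T) = 3.
The rank gives the maximum number of linearly independent columns: 3.

3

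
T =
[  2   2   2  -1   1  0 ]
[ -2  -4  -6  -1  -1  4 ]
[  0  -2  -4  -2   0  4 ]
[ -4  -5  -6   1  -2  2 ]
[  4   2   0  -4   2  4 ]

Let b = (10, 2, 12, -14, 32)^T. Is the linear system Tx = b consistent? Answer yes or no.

Row reduce the augmented matrix [T | b].
R2 ← R2 + R1: [0, -2, -4, -2, 0, 4, 12]
R4 ← R4 + (2)·R1: [0, -1, -2, -1, 0, 2, 6]
R5 ← R5 − (2)·R1: [0, -2, -4, -2, 0, 4, 12]
R3 ← R3 − R2: [0, 0, 0, 0, 0, 0, 0]
R4 ← R4 − (1/2)·R2: [0, 0, 0, 0, 0, 0, 0]
R5 ← R5 − R2: [0, 0, 0, 0, 0, 0, 0]
The echelon form has 2 nonzero rows, and every pivot lies in the first 6 columns, so rank(T) = rank([T|b]) = 2.
The system is consistent.

yes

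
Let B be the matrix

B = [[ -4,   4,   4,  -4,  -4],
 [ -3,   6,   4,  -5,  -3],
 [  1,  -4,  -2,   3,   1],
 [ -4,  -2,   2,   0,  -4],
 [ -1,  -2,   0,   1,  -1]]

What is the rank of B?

Row reduce to echelon form.
R2 ← R2 − (3/4)·R1: [0, 3, 1, -2, 0]
R3 ← R3 + (1/4)·R1: [0, -3, -1, 2, 0]
R4 ← R4 − R1: [0, -6, -2, 4, 0]
R5 ← R5 − (1/4)·R1: [0, -3, -1, 2, 0]
R3 ← R3 + R2: [0, 0, 0, 0, 0]
R4 ← R4 + (2)·R2: [0, 0, 0, 0, 0]
R5 ← R5 + R2: [0, 0, 0, 0, 0]
Echelon form has 2 nonzero rows, so rank(B) = 2.

2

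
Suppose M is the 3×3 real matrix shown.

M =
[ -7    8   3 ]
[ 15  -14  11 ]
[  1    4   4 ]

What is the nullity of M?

0

Row reduce to echelon form.
R2 ← R2 + (15/7)·R1: [0, 22/7, 122/7]
R3 ← R3 + (1/7)·R1: [0, 36/7, 31/7]
R3 ← R3 − (18/11)·R2: [0, 0, -265/11]
3 nonzero rows, so rank(M) = 3.
M has 3 columns; by rank–nullity, nullity = 3 − 3 = 0.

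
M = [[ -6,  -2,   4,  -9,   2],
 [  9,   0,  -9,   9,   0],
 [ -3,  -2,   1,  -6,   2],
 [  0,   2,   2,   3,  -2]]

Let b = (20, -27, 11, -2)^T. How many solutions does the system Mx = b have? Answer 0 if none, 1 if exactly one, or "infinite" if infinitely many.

infinite

Row reduce the augmented matrix [M | b].
R2 ← R2 + (3/2)·R1: [0, -3, -3, -9/2, 3, 3]
R3 ← R3 − (1/2)·R1: [0, -1, -1, -3/2, 1, 1]
R3 ← R3 − (1/3)·R2: [0, 0, 0, 0, 0, 0]
R4 ← R4 + (2/3)·R2: [0, 0, 0, 0, 0, 0]
The echelon form has 2 nonzero rows, and every pivot lies in the first 5 columns, so rank(M) = rank([M|b]) = 2.
The system is consistent.
rank = 2 < 5 unknowns, so there are infinitely many solutions.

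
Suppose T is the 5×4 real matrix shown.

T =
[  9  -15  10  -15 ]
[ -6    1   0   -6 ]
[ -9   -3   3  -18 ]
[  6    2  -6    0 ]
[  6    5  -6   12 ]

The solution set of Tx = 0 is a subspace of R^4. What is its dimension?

1

Row reduce to echelon form.
R2 ← R2 + (2/3)·R1: [0, -9, 20/3, -16]
R3 ← R3 + R1: [0, -18, 13, -33]
R4 ← R4 − (2/3)·R1: [0, 12, -38/3, 10]
R5 ← R5 − (2/3)·R1: [0, 15, -38/3, 22]
R3 ← R3 − (2)·R2: [0, 0, -1/3, -1]
R4 ← R4 + (4/3)·R2: [0, 0, -34/9, -34/3]
R5 ← R5 + (5/3)·R2: [0, 0, -14/9, -14/3]
R4 ← R4 − (34/3)·R3: [0, 0, 0, 0]
R5 ← R5 − (14/3)·R3: [0, 0, 0, 0]
3 nonzero rows, so rank(T) = 3.
T has 4 columns; by rank–nullity, nullity = 4 − 3 = 1.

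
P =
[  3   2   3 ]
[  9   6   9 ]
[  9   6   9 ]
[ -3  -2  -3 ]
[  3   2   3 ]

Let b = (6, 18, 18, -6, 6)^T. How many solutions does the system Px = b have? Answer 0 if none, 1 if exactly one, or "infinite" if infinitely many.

infinite

Row reduce the augmented matrix [P | b].
R2 ← R2 − (3)·R1: [0, 0, 0, 0]
R3 ← R3 − (3)·R1: [0, 0, 0, 0]
R4 ← R4 + R1: [0, 0, 0, 0]
R5 ← R5 − R1: [0, 0, 0, 0]
The echelon form has 1 nonzero rows, and every pivot lies in the first 3 columns, so rank(P) = rank([P|b]) = 1.
The system is consistent.
rank = 1 < 3 unknowns, so there are infinitely many solutions.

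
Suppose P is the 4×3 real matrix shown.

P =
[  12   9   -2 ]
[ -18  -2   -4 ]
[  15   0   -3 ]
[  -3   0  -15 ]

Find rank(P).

Row reduce to echelon form.
R2 ← R2 + (3/2)·R1: [0, 23/2, -7]
R3 ← R3 − (5/4)·R1: [0, -45/4, -1/2]
R4 ← R4 + (1/4)·R1: [0, 9/4, -31/2]
R3 ← R3 + (45/46)·R2: [0, 0, -169/23]
R4 ← R4 − (9/46)·R2: [0, 0, -325/23]
R4 ← R4 − (25/13)·R3: [0, 0, 0]
Echelon form has 3 nonzero rows, so rank(P) = 3.

3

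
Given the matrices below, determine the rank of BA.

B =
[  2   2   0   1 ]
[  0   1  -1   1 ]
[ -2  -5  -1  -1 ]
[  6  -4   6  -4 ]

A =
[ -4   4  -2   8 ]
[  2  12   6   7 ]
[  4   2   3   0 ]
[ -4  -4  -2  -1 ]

First compute BA:
[[ -8,  28,   6,  29],
 [ -6,   6,   1,   6],
 [ -2, -66, -27, -50],
 [  8,   4, -10,  24]]
Now row reduce the product.
R2 ← R2 − (3/4)·R1: [0, -15, -7/2, -63/4]
R3 ← R3 − (1/4)·R1: [0, -73, -57/2, -229/4]
R4 ← R4 + R1: [0, 32, -4, 53]
R3 ← R3 − (73/15)·R2: [0, 0, -172/15, 97/5]
R4 ← R4 + (32/15)·R2: [0, 0, -172/15, 97/5]
R4 ← R4 − R3: [0, 0, 0, 0]
3 nonzero rows, so rank(BA) = 3.

3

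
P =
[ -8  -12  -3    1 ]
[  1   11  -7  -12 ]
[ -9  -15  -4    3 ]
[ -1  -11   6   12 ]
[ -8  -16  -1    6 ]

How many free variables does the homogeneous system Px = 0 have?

Row reduce to echelon form.
R2 ← R2 + (1/8)·R1: [0, 19/2, -59/8, -95/8]
R3 ← R3 − (9/8)·R1: [0, -3/2, -5/8, 15/8]
R4 ← R4 − (1/8)·R1: [0, -19/2, 51/8, 95/8]
R5 ← R5 − R1: [0, -4, 2, 5]
R3 ← R3 + (3/19)·R2: [0, 0, -34/19, 0]
R4 ← R4 + R2: [0, 0, -1, 0]
R5 ← R5 + (8/19)·R2: [0, 0, -21/19, 0]
R4 ← R4 − (19/34)·R3: [0, 0, 0, 0]
R5 ← R5 − (21/34)·R3: [0, 0, 0, 0]
3 nonzero rows, so rank(P) = 3.
P has 4 columns; by rank–nullity, nullity = 4 − 3 = 1.

1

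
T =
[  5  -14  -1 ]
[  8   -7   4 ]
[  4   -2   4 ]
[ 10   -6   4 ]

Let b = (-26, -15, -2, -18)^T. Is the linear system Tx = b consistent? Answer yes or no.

yes

Row reduce the augmented matrix [T | b].
R2 ← R2 − (8/5)·R1: [0, 77/5, 28/5, 133/5]
R3 ← R3 − (4/5)·R1: [0, 46/5, 24/5, 94/5]
R4 ← R4 − (2)·R1: [0, 22, 6, 34]
R3 ← R3 − (46/77)·R2: [0, 0, 16/11, 32/11]
R4 ← R4 − (10/7)·R2: [0, 0, -2, -4]
R4 ← R4 + (11/8)·R3: [0, 0, 0, 0]
The echelon form has 3 nonzero rows, and every pivot lies in the first 3 columns, so rank(T) = rank([T|b]) = 3.
The system is consistent.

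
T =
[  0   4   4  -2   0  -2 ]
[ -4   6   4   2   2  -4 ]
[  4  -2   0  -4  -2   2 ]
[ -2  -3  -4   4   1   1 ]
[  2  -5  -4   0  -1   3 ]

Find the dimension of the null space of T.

4

Row reduce to echelon form.
Swap R1 ↔ R2
R3 ← R3 + R1: [0, 4, 4, -2, 0, -2]
R4 ← R4 − (1/2)·R1: [0, -6, -6, 3, 0, 3]
R5 ← R5 + (1/2)·R1: [0, -2, -2, 1, 0, 1]
R3 ← R3 − R2: [0, 0, 0, 0, 0, 0]
R4 ← R4 + (3/2)·R2: [0, 0, 0, 0, 0, 0]
R5 ← R5 + (1/2)·R2: [0, 0, 0, 0, 0, 0]
2 nonzero rows, so rank(T) = 2.
T has 6 columns; by rank–nullity, nullity = 6 − 2 = 4.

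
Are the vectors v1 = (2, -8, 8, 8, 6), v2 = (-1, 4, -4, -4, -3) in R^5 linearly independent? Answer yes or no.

no

Form the matrix with these vectors as rows and row reduce.
R2 ← R2 + (1/2)·R1: [0, 0, 0, 0, 0]
1 nonzero row, so the 2 vectors span a space of dimension 1.
Since 1 < 2, the vectors are linearly dependent.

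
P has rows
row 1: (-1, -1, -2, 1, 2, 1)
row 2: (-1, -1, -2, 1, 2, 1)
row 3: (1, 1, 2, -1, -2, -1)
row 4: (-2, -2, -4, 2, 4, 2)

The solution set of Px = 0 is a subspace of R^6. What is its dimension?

5

Row reduce to echelon form.
R2 ← R2 − R1: [0, 0, 0, 0, 0, 0]
R3 ← R3 + R1: [0, 0, 0, 0, 0, 0]
R4 ← R4 − (2)·R1: [0, 0, 0, 0, 0, 0]
1 nonzero row, so rank(P) = 1.
P has 6 columns; by rank–nullity, nullity = 6 − 1 = 5.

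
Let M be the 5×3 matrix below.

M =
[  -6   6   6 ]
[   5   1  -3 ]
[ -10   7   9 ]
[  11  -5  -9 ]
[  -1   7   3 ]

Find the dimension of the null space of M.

Row reduce to echelon form.
R2 ← R2 + (5/6)·R1: [0, 6, 2]
R3 ← R3 − (5/3)·R1: [0, -3, -1]
R4 ← R4 + (11/6)·R1: [0, 6, 2]
R5 ← R5 − (1/6)·R1: [0, 6, 2]
R3 ← R3 + (1/2)·R2: [0, 0, 0]
R4 ← R4 − R2: [0, 0, 0]
R5 ← R5 − R2: [0, 0, 0]
2 nonzero rows, so rank(M) = 2.
M has 3 columns; by rank–nullity, nullity = 3 − 2 = 1.

1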